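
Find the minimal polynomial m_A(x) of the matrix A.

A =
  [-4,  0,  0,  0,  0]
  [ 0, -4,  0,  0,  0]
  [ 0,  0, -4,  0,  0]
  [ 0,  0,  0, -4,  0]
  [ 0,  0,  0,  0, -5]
x^2 + 9*x + 20

The characteristic polynomial is χ_A(x) = (x + 4)^4*(x + 5), so the eigenvalues are known. The minimal polynomial is
  m_A(x) = Π_λ (x − λ)^{k_λ}
where k_λ is the size of the *largest* Jordan block for λ (equivalently, the smallest k with (A − λI)^k v = 0 for every generalised eigenvector v of λ).

  λ = -5: largest Jordan block has size 1, contributing (x + 5)
  λ = -4: largest Jordan block has size 1, contributing (x + 4)

So m_A(x) = (x + 4)*(x + 5) = x^2 + 9*x + 20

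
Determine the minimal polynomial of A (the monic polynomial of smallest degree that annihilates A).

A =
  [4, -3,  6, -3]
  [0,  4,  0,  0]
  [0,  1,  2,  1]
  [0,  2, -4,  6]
x^2 - 8*x + 16

The characteristic polynomial is χ_A(x) = (x - 4)^4, so the eigenvalues are known. The minimal polynomial is
  m_A(x) = Π_λ (x − λ)^{k_λ}
where k_λ is the size of the *largest* Jordan block for λ (equivalently, the smallest k with (A − λI)^k v = 0 for every generalised eigenvector v of λ).

  λ = 4: largest Jordan block has size 2, contributing (x − 4)^2

So m_A(x) = (x - 4)^2 = x^2 - 8*x + 16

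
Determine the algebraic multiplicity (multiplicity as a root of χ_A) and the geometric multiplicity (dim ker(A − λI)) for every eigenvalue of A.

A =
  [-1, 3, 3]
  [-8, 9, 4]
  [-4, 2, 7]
λ = 5: alg = 3, geom = 2

Step 1 — factor the characteristic polynomial to read off the algebraic multiplicities:
  χ_A(x) = (x - 5)^3

Step 2 — compute geometric multiplicities via the rank-nullity identity g(λ) = n − rank(A − λI):
  rank(A − (5)·I) = 1, so dim ker(A − (5)·I) = n − 1 = 2

Summary:
  λ = 5: algebraic multiplicity = 3, geometric multiplicity = 2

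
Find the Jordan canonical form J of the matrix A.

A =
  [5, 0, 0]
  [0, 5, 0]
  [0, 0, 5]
J_1(5) ⊕ J_1(5) ⊕ J_1(5)

The characteristic polynomial is
  det(x·I − A) = x^3 - 15*x^2 + 75*x - 125 = (x - 5)^3

Eigenvalues and multiplicities (the geometric multiplicity of λ is n − rank(A − λI), which equals the number of Jordan blocks for λ):
  λ = 5: algebraic multiplicity = 3, geometric multiplicity = 3

Determining the block sizes for each eigenvalue:
  λ = 5: gm = am = 3, so every block has size 1 → block sizes [1, 1, 1]

Assembling the blocks gives a Jordan form
J =
  [5, 0, 0]
  [0, 5, 0]
  [0, 0, 5]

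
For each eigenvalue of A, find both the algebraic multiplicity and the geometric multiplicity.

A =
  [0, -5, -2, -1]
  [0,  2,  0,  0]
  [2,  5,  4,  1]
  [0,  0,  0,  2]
λ = 2: alg = 4, geom = 3

Step 1 — factor the characteristic polynomial to read off the algebraic multiplicities:
  χ_A(x) = (x - 2)^4

Step 2 — compute geometric multiplicities via the rank-nullity identity g(λ) = n − rank(A − λI):
  rank(A − (2)·I) = 1, so dim ker(A − (2)·I) = n − 1 = 3

Summary:
  λ = 2: algebraic multiplicity = 4, geometric multiplicity = 3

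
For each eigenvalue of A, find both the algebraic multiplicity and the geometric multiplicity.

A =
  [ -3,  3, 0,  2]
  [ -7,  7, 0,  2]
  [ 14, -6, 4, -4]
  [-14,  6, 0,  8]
λ = 4: alg = 4, geom = 3

Step 1 — factor the characteristic polynomial to read off the algebraic multiplicities:
  χ_A(x) = (x - 4)^4

Step 2 — compute geometric multiplicities via the rank-nullity identity g(λ) = n − rank(A − λI):
  rank(A − (4)·I) = 1, so dim ker(A − (4)·I) = n − 1 = 3

Summary:
  λ = 4: algebraic multiplicity = 4, geometric multiplicity = 3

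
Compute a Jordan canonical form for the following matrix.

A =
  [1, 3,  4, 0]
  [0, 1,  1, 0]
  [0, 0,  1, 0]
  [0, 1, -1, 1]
J_3(1) ⊕ J_1(1)

The characteristic polynomial is
  det(x·I − A) = x^4 - 4*x^3 + 6*x^2 - 4*x + 1 = (x - 1)^4

Eigenvalues and multiplicities (the geometric multiplicity of λ is n − rank(A − λI), which equals the number of Jordan blocks for λ):
  λ = 1: algebraic multiplicity = 4, geometric multiplicity = 2

Determining the block sizes for each eigenvalue:
  λ = 1: with am = 4 and gm = 2, the partition is not yet determined (e.g. several partitions of 4 into 2 parts exist). Let N = A − (1)·I. Computing rank(N^1) = 2, rank(N^2) = 1, rank(N^3) = 0; the number of blocks of size ≥ j is rank(N^{j−1}) − rank(N^j), giving [2, 1, 1]. So we have 1 block(s) of size 3, 1 block(s) of size 1 → block sizes [3, 1]

Assembling the blocks gives a Jordan form
J =
  [1, 1, 0, 0]
  [0, 1, 1, 0]
  [0, 0, 1, 0]
  [0, 0, 0, 1]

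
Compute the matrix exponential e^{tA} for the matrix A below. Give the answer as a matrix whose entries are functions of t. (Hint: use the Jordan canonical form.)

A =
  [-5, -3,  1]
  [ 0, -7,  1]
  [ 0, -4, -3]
e^{tA} =
  [exp(-5*t), t^2*exp(-5*t) - 3*t*exp(-5*t), -t^2*exp(-5*t)/2 + t*exp(-5*t)]
  [0, -2*t*exp(-5*t) + exp(-5*t), t*exp(-5*t)]
  [0, -4*t*exp(-5*t), 2*t*exp(-5*t) + exp(-5*t)]

Strategy: write A = P · J · P⁻¹ where J is a Jordan canonical form, so e^{tA} = P · e^{tJ} · P⁻¹, and e^{tJ} can be computed block-by-block.

A has Jordan form
J =
  [-5,  1,  0]
  [ 0, -5,  1]
  [ 0,  0, -5]
(up to reordering of blocks).

Per-block formulas:
  For a 3×3 Jordan block J_3(-5): exp(t · J_3(-5)) = e^(-5t)·(I + t·N + (t^2/2)·N^2), where N is the 3×3 nilpotent shift.

After assembling e^{tJ} and conjugating by P, we get:

e^{tA} =
  [exp(-5*t), t^2*exp(-5*t) - 3*t*exp(-5*t), -t^2*exp(-5*t)/2 + t*exp(-5*t)]
  [0, -2*t*exp(-5*t) + exp(-5*t), t*exp(-5*t)]
  [0, -4*t*exp(-5*t), 2*t*exp(-5*t) + exp(-5*t)]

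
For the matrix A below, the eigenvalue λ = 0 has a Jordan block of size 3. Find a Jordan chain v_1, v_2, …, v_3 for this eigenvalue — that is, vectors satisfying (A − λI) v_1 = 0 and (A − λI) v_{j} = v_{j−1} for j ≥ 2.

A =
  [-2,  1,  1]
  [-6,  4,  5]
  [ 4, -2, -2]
A Jordan chain for λ = 0 of length 3:
v_1 = (2, 8, -4)ᵀ
v_2 = (-2, -6, 4)ᵀ
v_3 = (1, 0, 0)ᵀ

Let N = A − (0)·I. We want v_3 with N^3 v_3 = 0 but N^2 v_3 ≠ 0; then v_{j-1} := N · v_j for j = 3, …, 2.

Pick v_3 = (1, 0, 0)ᵀ.
Then v_2 = N · v_3 = (-2, -6, 4)ᵀ.
Then v_1 = N · v_2 = (2, 8, -4)ᵀ.

Sanity check: (A − (0)·I) v_1 = (0, 0, 0)ᵀ = 0. ✓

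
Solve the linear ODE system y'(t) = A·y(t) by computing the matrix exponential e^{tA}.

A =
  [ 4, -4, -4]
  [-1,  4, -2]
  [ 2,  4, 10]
e^{tA} =
  [-2*t*exp(6*t) + exp(6*t), -4*t*exp(6*t), -4*t*exp(6*t)]
  [-t*exp(6*t), -2*t*exp(6*t) + exp(6*t), -2*t*exp(6*t)]
  [2*t*exp(6*t), 4*t*exp(6*t), 4*t*exp(6*t) + exp(6*t)]

Strategy: write A = P · J · P⁻¹ where J is a Jordan canonical form, so e^{tA} = P · e^{tJ} · P⁻¹, and e^{tJ} can be computed block-by-block.

A has Jordan form
J =
  [6, 1, 0]
  [0, 6, 0]
  [0, 0, 6]
(up to reordering of blocks).

Per-block formulas:
  For a 2×2 Jordan block J_2(6): exp(t · J_2(6)) = e^(6t)·(I + t·N), where N is the 2×2 nilpotent shift.
  For a 1×1 block at λ = 6: exp(t · [6]) = [e^(6t)].

After assembling e^{tJ} and conjugating by P, we get:

e^{tA} =
  [-2*t*exp(6*t) + exp(6*t), -4*t*exp(6*t), -4*t*exp(6*t)]
  [-t*exp(6*t), -2*t*exp(6*t) + exp(6*t), -2*t*exp(6*t)]
  [2*t*exp(6*t), 4*t*exp(6*t), 4*t*exp(6*t) + exp(6*t)]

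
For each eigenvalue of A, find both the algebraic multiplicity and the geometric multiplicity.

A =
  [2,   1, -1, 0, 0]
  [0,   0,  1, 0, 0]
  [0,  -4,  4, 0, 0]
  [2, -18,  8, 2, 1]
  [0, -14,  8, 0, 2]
λ = 2: alg = 5, geom = 2

Step 1 — factor the characteristic polynomial to read off the algebraic multiplicities:
  χ_A(x) = (x - 2)^5

Step 2 — compute geometric multiplicities via the rank-nullity identity g(λ) = n − rank(A − λI):
  rank(A − (2)·I) = 3, so dim ker(A − (2)·I) = n − 3 = 2

Summary:
  λ = 2: algebraic multiplicity = 5, geometric multiplicity = 2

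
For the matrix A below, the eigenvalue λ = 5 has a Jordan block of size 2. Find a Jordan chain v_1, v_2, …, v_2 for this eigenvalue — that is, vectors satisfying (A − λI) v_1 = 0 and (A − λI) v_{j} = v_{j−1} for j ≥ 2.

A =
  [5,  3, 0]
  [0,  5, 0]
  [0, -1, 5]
A Jordan chain for λ = 5 of length 2:
v_1 = (3, 0, -1)ᵀ
v_2 = (0, 1, 0)ᵀ

Let N = A − (5)·I. We want v_2 with N^2 v_2 = 0 but N^1 v_2 ≠ 0; then v_{j-1} := N · v_j for j = 2, …, 2.

Pick v_2 = (0, 1, 0)ᵀ.
Then v_1 = N · v_2 = (3, 0, -1)ᵀ.

Sanity check: (A − (5)·I) v_1 = (0, 0, 0)ᵀ = 0. ✓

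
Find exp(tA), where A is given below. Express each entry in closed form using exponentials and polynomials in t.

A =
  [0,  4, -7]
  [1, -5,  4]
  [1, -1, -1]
e^{tA} =
  [t^2*exp(-2*t)/2 + 2*t*exp(-2*t) + exp(-2*t), 3*t^2*exp(-2*t)/2 + 4*t*exp(-2*t), -5*t^2*exp(-2*t)/2 - 7*t*exp(-2*t)]
  [3*t^2*exp(-2*t)/2 + t*exp(-2*t), 9*t^2*exp(-2*t)/2 - 3*t*exp(-2*t) + exp(-2*t), -15*t^2*exp(-2*t)/2 + 4*t*exp(-2*t)]
  [t^2*exp(-2*t) + t*exp(-2*t), 3*t^2*exp(-2*t) - t*exp(-2*t), -5*t^2*exp(-2*t) + t*exp(-2*t) + exp(-2*t)]

Strategy: write A = P · J · P⁻¹ where J is a Jordan canonical form, so e^{tA} = P · e^{tJ} · P⁻¹, and e^{tJ} can be computed block-by-block.

A has Jordan form
J =
  [-2,  1,  0]
  [ 0, -2,  1]
  [ 0,  0, -2]
(up to reordering of blocks).

Per-block formulas:
  For a 3×3 Jordan block J_3(-2): exp(t · J_3(-2)) = e^(-2t)·(I + t·N + (t^2/2)·N^2), where N is the 3×3 nilpotent shift.

After assembling e^{tJ} and conjugating by P, we get:

e^{tA} =
  [t^2*exp(-2*t)/2 + 2*t*exp(-2*t) + exp(-2*t), 3*t^2*exp(-2*t)/2 + 4*t*exp(-2*t), -5*t^2*exp(-2*t)/2 - 7*t*exp(-2*t)]
  [3*t^2*exp(-2*t)/2 + t*exp(-2*t), 9*t^2*exp(-2*t)/2 - 3*t*exp(-2*t) + exp(-2*t), -15*t^2*exp(-2*t)/2 + 4*t*exp(-2*t)]
  [t^2*exp(-2*t) + t*exp(-2*t), 3*t^2*exp(-2*t) - t*exp(-2*t), -5*t^2*exp(-2*t) + t*exp(-2*t) + exp(-2*t)]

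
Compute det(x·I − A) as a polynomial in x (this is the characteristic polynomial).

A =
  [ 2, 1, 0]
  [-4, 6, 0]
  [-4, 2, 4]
x^3 - 12*x^2 + 48*x - 64

Expanding det(x·I − A) (e.g. by cofactor expansion or by noting that A is similar to its Jordan form J, which has the same characteristic polynomial as A) gives
  χ_A(x) = x^3 - 12*x^2 + 48*x - 64
which factors as (x - 4)^3. The eigenvalues (with algebraic multiplicities) are λ = 4 with multiplicity 3.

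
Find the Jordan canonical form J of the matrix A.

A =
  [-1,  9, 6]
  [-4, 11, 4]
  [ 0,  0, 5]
J_2(5) ⊕ J_1(5)

The characteristic polynomial is
  det(x·I − A) = x^3 - 15*x^2 + 75*x - 125 = (x - 5)^3

Eigenvalues and multiplicities (the geometric multiplicity of λ is n − rank(A − λI), which equals the number of Jordan blocks for λ):
  λ = 5: algebraic multiplicity = 3, geometric multiplicity = 2

Determining the block sizes for each eigenvalue:
  λ = 5: 2 blocks summing to 3 forces exactly one block of size 2 and the rest size 1 → block sizes [2, 1]

Assembling the blocks gives a Jordan form
J =
  [5, 1, 0]
  [0, 5, 0]
  [0, 0, 5]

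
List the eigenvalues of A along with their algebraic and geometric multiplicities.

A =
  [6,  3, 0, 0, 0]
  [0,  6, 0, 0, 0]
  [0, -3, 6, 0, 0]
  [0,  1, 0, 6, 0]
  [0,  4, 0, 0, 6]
λ = 6: alg = 5, geom = 4

Step 1 — factor the characteristic polynomial to read off the algebraic multiplicities:
  χ_A(x) = (x - 6)^5

Step 2 — compute geometric multiplicities via the rank-nullity identity g(λ) = n − rank(A − λI):
  rank(A − (6)·I) = 1, so dim ker(A − (6)·I) = n − 1 = 4

Summary:
  λ = 6: algebraic multiplicity = 5, geometric multiplicity = 4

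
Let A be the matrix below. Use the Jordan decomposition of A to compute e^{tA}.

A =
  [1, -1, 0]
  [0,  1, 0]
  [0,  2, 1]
e^{tA} =
  [exp(t), -t*exp(t), 0]
  [0, exp(t), 0]
  [0, 2*t*exp(t), exp(t)]

Strategy: write A = P · J · P⁻¹ where J is a Jordan canonical form, so e^{tA} = P · e^{tJ} · P⁻¹, and e^{tJ} can be computed block-by-block.

A has Jordan form
J =
  [1, 1, 0]
  [0, 1, 0]
  [0, 0, 1]
(up to reordering of blocks).

Per-block formulas:
  For a 2×2 Jordan block J_2(1): exp(t · J_2(1)) = e^(1t)·(I + t·N), where N is the 2×2 nilpotent shift.
  For a 1×1 block at λ = 1: exp(t · [1]) = [e^(1t)].

After assembling e^{tJ} and conjugating by P, we get:

e^{tA} =
  [exp(t), -t*exp(t), 0]
  [0, exp(t), 0]
  [0, 2*t*exp(t), exp(t)]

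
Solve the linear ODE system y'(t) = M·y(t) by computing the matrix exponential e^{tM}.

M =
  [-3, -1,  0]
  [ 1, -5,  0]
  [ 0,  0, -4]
e^{tM} =
  [t*exp(-4*t) + exp(-4*t), -t*exp(-4*t), 0]
  [t*exp(-4*t), -t*exp(-4*t) + exp(-4*t), 0]
  [0, 0, exp(-4*t)]

Strategy: write M = P · J · P⁻¹ where J is a Jordan canonical form, so e^{tM} = P · e^{tJ} · P⁻¹, and e^{tJ} can be computed block-by-block.

M has Jordan form
J =
  [-4,  1,  0]
  [ 0, -4,  0]
  [ 0,  0, -4]
(up to reordering of blocks).

Per-block formulas:
  For a 2×2 Jordan block J_2(-4): exp(t · J_2(-4)) = e^(-4t)·(I + t·N), where N is the 2×2 nilpotent shift.
  For a 1×1 block at λ = -4: exp(t · [-4]) = [e^(-4t)].

After assembling e^{tJ} and conjugating by P, we get:

e^{tM} =
  [t*exp(-4*t) + exp(-4*t), -t*exp(-4*t), 0]
  [t*exp(-4*t), -t*exp(-4*t) + exp(-4*t), 0]
  [0, 0, exp(-4*t)]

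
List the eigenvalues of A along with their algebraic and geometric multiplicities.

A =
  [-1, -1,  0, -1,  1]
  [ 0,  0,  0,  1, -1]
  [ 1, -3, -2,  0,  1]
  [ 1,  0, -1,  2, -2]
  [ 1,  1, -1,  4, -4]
λ = -1: alg = 5, geom = 3

Step 1 — factor the characteristic polynomial to read off the algebraic multiplicities:
  χ_A(x) = (x + 1)^5

Step 2 — compute geometric multiplicities via the rank-nullity identity g(λ) = n − rank(A − λI):
  rank(A − (-1)·I) = 2, so dim ker(A − (-1)·I) = n − 2 = 3

Summary:
  λ = -1: algebraic multiplicity = 5, geometric multiplicity = 3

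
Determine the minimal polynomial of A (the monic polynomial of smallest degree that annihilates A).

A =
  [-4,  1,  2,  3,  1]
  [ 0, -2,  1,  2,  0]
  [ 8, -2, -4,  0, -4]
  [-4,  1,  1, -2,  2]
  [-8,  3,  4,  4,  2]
x^3 + 6*x^2 + 12*x + 8

The characteristic polynomial is χ_A(x) = (x + 2)^5, so the eigenvalues are known. The minimal polynomial is
  m_A(x) = Π_λ (x − λ)^{k_λ}
where k_λ is the size of the *largest* Jordan block for λ (equivalently, the smallest k with (A − λI)^k v = 0 for every generalised eigenvector v of λ).

  λ = -2: largest Jordan block has size 3, contributing (x + 2)^3

So m_A(x) = (x + 2)^3 = x^3 + 6*x^2 + 12*x + 8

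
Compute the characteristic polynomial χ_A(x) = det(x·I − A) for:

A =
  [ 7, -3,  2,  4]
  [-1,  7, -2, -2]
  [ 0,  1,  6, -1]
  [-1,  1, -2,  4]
x^4 - 24*x^3 + 216*x^2 - 864*x + 1296

Expanding det(x·I − A) (e.g. by cofactor expansion or by noting that A is similar to its Jordan form J, which has the same characteristic polynomial as A) gives
  χ_A(x) = x^4 - 24*x^3 + 216*x^2 - 864*x + 1296
which factors as (x - 6)^4. The eigenvalues (with algebraic multiplicities) are λ = 6 with multiplicity 4.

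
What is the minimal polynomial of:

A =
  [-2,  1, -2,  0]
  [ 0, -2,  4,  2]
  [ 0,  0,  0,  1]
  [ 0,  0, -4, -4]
x^2 + 4*x + 4

The characteristic polynomial is χ_A(x) = (x + 2)^4, so the eigenvalues are known. The minimal polynomial is
  m_A(x) = Π_λ (x − λ)^{k_λ}
where k_λ is the size of the *largest* Jordan block for λ (equivalently, the smallest k with (A − λI)^k v = 0 for every generalised eigenvector v of λ).

  λ = -2: largest Jordan block has size 2, contributing (x + 2)^2

So m_A(x) = (x + 2)^2 = x^2 + 4*x + 4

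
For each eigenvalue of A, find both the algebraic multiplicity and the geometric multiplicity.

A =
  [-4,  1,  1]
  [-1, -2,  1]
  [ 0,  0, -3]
λ = -3: alg = 3, geom = 2

Step 1 — factor the characteristic polynomial to read off the algebraic multiplicities:
  χ_A(x) = (x + 3)^3

Step 2 — compute geometric multiplicities via the rank-nullity identity g(λ) = n − rank(A − λI):
  rank(A − (-3)·I) = 1, so dim ker(A − (-3)·I) = n − 1 = 2

Summary:
  λ = -3: algebraic multiplicity = 3, geometric multiplicity = 2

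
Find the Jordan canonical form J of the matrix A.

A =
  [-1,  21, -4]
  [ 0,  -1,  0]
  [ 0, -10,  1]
J_2(-1) ⊕ J_1(1)

The characteristic polynomial is
  det(x·I − A) = x^3 + x^2 - x - 1 = (x - 1)*(x + 1)^2

Eigenvalues and multiplicities (the geometric multiplicity of λ is n − rank(A − λI), which equals the number of Jordan blocks for λ):
  λ = -1: algebraic multiplicity = 2, geometric multiplicity = 1
  λ = 1: algebraic multiplicity = 1, geometric multiplicity = 1

Determining the block sizes for each eigenvalue:
  λ = -1: one block (gm = 1), so the single block has size am = 2 → block sizes [2]
  λ = 1: one block (gm = 1), so the single block has size am = 1 → block sizes [1]

Assembling the blocks gives a Jordan form
J =
  [-1,  1, 0]
  [ 0, -1, 0]
  [ 0,  0, 1]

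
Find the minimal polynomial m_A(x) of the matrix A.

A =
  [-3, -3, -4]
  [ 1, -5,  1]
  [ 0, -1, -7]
x^3 + 15*x^2 + 75*x + 125

The characteristic polynomial is χ_A(x) = (x + 5)^3, so the eigenvalues are known. The minimal polynomial is
  m_A(x) = Π_λ (x − λ)^{k_λ}
where k_λ is the size of the *largest* Jordan block for λ (equivalently, the smallest k with (A − λI)^k v = 0 for every generalised eigenvector v of λ).

  λ = -5: largest Jordan block has size 3, contributing (x + 5)^3

So m_A(x) = (x + 5)^3 = x^3 + 15*x^2 + 75*x + 125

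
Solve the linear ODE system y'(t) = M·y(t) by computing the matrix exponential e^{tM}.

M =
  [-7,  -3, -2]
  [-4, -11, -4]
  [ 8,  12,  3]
e^{tM} =
  [-2*t*exp(-5*t) + exp(-5*t), -3*t*exp(-5*t), -2*t*exp(-5*t)]
  [-4*t*exp(-5*t), -6*t*exp(-5*t) + exp(-5*t), -4*t*exp(-5*t)]
  [8*t*exp(-5*t), 12*t*exp(-5*t), 8*t*exp(-5*t) + exp(-5*t)]

Strategy: write M = P · J · P⁻¹ where J is a Jordan canonical form, so e^{tM} = P · e^{tJ} · P⁻¹, and e^{tJ} can be computed block-by-block.

M has Jordan form
J =
  [-5,  1,  0]
  [ 0, -5,  0]
  [ 0,  0, -5]
(up to reordering of blocks).

Per-block formulas:
  For a 1×1 block at λ = -5: exp(t · [-5]) = [e^(-5t)].
  For a 2×2 Jordan block J_2(-5): exp(t · J_2(-5)) = e^(-5t)·(I + t·N), where N is the 2×2 nilpotent shift.

After assembling e^{tJ} and conjugating by P, we get:

e^{tM} =
  [-2*t*exp(-5*t) + exp(-5*t), -3*t*exp(-5*t), -2*t*exp(-5*t)]
  [-4*t*exp(-5*t), -6*t*exp(-5*t) + exp(-5*t), -4*t*exp(-5*t)]
  [8*t*exp(-5*t), 12*t*exp(-5*t), 8*t*exp(-5*t) + exp(-5*t)]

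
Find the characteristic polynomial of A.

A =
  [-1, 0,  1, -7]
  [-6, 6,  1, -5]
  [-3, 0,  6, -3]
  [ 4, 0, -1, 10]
x^4 - 21*x^3 + 162*x^2 - 540*x + 648

Expanding det(x·I − A) (e.g. by cofactor expansion or by noting that A is similar to its Jordan form J, which has the same characteristic polynomial as A) gives
  χ_A(x) = x^4 - 21*x^3 + 162*x^2 - 540*x + 648
which factors as (x - 6)^3*(x - 3). The eigenvalues (with algebraic multiplicities) are λ = 3 with multiplicity 1, λ = 6 with multiplicity 3.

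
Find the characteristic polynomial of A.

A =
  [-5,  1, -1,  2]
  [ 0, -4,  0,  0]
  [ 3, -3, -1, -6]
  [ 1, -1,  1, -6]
x^4 + 16*x^3 + 96*x^2 + 256*x + 256

Expanding det(x·I − A) (e.g. by cofactor expansion or by noting that A is similar to its Jordan form J, which has the same characteristic polynomial as A) gives
  χ_A(x) = x^4 + 16*x^3 + 96*x^2 + 256*x + 256
which factors as (x + 4)^4. The eigenvalues (with algebraic multiplicities) are λ = -4 with multiplicity 4.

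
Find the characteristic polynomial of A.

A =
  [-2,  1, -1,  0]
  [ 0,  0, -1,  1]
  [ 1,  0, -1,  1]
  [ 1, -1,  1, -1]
x^4 + 4*x^3 + 6*x^2 + 4*x + 1

Expanding det(x·I − A) (e.g. by cofactor expansion or by noting that A is similar to its Jordan form J, which has the same characteristic polynomial as A) gives
  χ_A(x) = x^4 + 4*x^3 + 6*x^2 + 4*x + 1
which factors as (x + 1)^4. The eigenvalues (with algebraic multiplicities) are λ = -1 with multiplicity 4.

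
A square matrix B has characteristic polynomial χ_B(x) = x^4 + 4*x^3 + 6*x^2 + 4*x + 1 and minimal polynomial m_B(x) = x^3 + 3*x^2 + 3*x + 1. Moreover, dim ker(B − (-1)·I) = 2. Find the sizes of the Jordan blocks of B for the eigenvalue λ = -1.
Block sizes for λ = -1: [3, 1]

Step 1 — from the characteristic polynomial, algebraic multiplicity of λ = -1 is 4. From dim ker(B − (-1)·I) = 2, there are exactly 2 Jordan blocks for λ = -1.
Step 2 — from the minimal polynomial, the factor (x + 1)^3 tells us the largest block for λ = -1 has size 3.
Step 3 — with total size 4, 2 blocks, and largest block 3, the block sizes (in nonincreasing order) are [3, 1].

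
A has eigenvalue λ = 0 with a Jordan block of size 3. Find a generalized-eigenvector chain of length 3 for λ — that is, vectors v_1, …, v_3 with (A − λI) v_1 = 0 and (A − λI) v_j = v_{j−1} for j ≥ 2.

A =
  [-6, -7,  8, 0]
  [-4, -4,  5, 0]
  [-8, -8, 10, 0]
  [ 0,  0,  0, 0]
A Jordan chain for λ = 0 of length 3:
v_1 = (6, 4, 8, 0)ᵀ
v_2 = (-7, -4, -8, 0)ᵀ
v_3 = (0, 1, 0, 0)ᵀ

Let N = A − (0)·I. We want v_3 with N^3 v_3 = 0 but N^2 v_3 ≠ 0; then v_{j-1} := N · v_j for j = 3, …, 2.

Pick v_3 = (0, 1, 0, 0)ᵀ.
Then v_2 = N · v_3 = (-7, -4, -8, 0)ᵀ.
Then v_1 = N · v_2 = (6, 4, 8, 0)ᵀ.

Sanity check: (A − (0)·I) v_1 = (0, 0, 0, 0)ᵀ = 0. ✓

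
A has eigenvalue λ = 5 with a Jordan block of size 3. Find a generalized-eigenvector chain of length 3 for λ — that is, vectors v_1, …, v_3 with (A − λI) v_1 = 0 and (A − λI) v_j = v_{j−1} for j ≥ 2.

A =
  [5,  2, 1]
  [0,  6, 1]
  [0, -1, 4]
A Jordan chain for λ = 5 of length 3:
v_1 = (1, 0, 0)ᵀ
v_2 = (2, 1, -1)ᵀ
v_3 = (0, 1, 0)ᵀ

Let N = A − (5)·I. We want v_3 with N^3 v_3 = 0 but N^2 v_3 ≠ 0; then v_{j-1} := N · v_j for j = 3, …, 2.

Pick v_3 = (0, 1, 0)ᵀ.
Then v_2 = N · v_3 = (2, 1, -1)ᵀ.
Then v_1 = N · v_2 = (1, 0, 0)ᵀ.

Sanity check: (A − (5)·I) v_1 = (0, 0, 0)ᵀ = 0. ✓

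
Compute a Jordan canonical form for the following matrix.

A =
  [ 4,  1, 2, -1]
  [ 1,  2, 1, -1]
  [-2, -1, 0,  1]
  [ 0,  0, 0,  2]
J_3(2) ⊕ J_1(2)

The characteristic polynomial is
  det(x·I − A) = x^4 - 8*x^3 + 24*x^2 - 32*x + 16 = (x - 2)^4

Eigenvalues and multiplicities (the geometric multiplicity of λ is n − rank(A − λI), which equals the number of Jordan blocks for λ):
  λ = 2: algebraic multiplicity = 4, geometric multiplicity = 2

Determining the block sizes for each eigenvalue:
  λ = 2: with am = 4 and gm = 2, the partition is not yet determined (e.g. several partitions of 4 into 2 parts exist). Let N = A − (2)·I. Computing rank(N^1) = 2, rank(N^2) = 1, rank(N^3) = 0; the number of blocks of size ≥ j is rank(N^{j−1}) − rank(N^j), giving [2, 1, 1]. So we have 1 block(s) of size 3, 1 block(s) of size 1 → block sizes [3, 1]

Assembling the blocks gives a Jordan form
J =
  [2, 1, 0, 0]
  [0, 2, 1, 0]
  [0, 0, 2, 0]
  [0, 0, 0, 2]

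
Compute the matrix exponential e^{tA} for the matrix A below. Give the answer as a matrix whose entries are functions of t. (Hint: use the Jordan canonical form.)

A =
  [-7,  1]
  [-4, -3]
e^{tA} =
  [-2*t*exp(-5*t) + exp(-5*t), t*exp(-5*t)]
  [-4*t*exp(-5*t), 2*t*exp(-5*t) + exp(-5*t)]

Strategy: write A = P · J · P⁻¹ where J is a Jordan canonical form, so e^{tA} = P · e^{tJ} · P⁻¹, and e^{tJ} can be computed block-by-block.

A has Jordan form
J =
  [-5,  1]
  [ 0, -5]
(up to reordering of blocks).

Per-block formulas:
  For a 2×2 Jordan block J_2(-5): exp(t · J_2(-5)) = e^(-5t)·(I + t·N), where N is the 2×2 nilpotent shift.

After assembling e^{tJ} and conjugating by P, we get:

e^{tA} =
  [-2*t*exp(-5*t) + exp(-5*t), t*exp(-5*t)]
  [-4*t*exp(-5*t), 2*t*exp(-5*t) + exp(-5*t)]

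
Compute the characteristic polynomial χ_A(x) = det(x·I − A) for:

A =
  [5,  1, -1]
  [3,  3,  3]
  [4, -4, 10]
x^3 - 18*x^2 + 108*x - 216

Expanding det(x·I − A) (e.g. by cofactor expansion or by noting that A is similar to its Jordan form J, which has the same characteristic polynomial as A) gives
  χ_A(x) = x^3 - 18*x^2 + 108*x - 216
which factors as (x - 6)^3. The eigenvalues (with algebraic multiplicities) are λ = 6 with multiplicity 3.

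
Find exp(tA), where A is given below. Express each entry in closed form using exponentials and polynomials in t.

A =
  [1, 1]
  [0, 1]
e^{tA} =
  [exp(t), t*exp(t)]
  [0, exp(t)]

Strategy: write A = P · J · P⁻¹ where J is a Jordan canonical form, so e^{tA} = P · e^{tJ} · P⁻¹, and e^{tJ} can be computed block-by-block.

A has Jordan form
J =
  [1, 1]
  [0, 1]
(up to reordering of blocks).

Per-block formulas:
  For a 2×2 Jordan block J_2(1): exp(t · J_2(1)) = e^(1t)·(I + t·N), where N is the 2×2 nilpotent shift.

After assembling e^{tJ} and conjugating by P, we get:

e^{tA} =
  [exp(t), t*exp(t)]
  [0, exp(t)]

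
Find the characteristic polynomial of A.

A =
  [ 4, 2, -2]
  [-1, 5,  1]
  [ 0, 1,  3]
x^3 - 12*x^2 + 48*x - 64

Expanding det(x·I − A) (e.g. by cofactor expansion or by noting that A is similar to its Jordan form J, which has the same characteristic polynomial as A) gives
  χ_A(x) = x^3 - 12*x^2 + 48*x - 64
which factors as (x - 4)^3. The eigenvalues (with algebraic multiplicities) are λ = 4 with multiplicity 3.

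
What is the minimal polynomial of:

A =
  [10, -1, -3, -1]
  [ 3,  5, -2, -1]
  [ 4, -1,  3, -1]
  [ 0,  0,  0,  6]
x^3 - 18*x^2 + 108*x - 216

The characteristic polynomial is χ_A(x) = (x - 6)^4, so the eigenvalues are known. The minimal polynomial is
  m_A(x) = Π_λ (x − λ)^{k_λ}
where k_λ is the size of the *largest* Jordan block for λ (equivalently, the smallest k with (A − λI)^k v = 0 for every generalised eigenvector v of λ).

  λ = 6: largest Jordan block has size 3, contributing (x − 6)^3

So m_A(x) = (x - 6)^3 = x^3 - 18*x^2 + 108*x - 216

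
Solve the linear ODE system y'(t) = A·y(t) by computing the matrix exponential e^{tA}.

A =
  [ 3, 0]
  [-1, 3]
e^{tA} =
  [exp(3*t), 0]
  [-t*exp(3*t), exp(3*t)]

Strategy: write A = P · J · P⁻¹ where J is a Jordan canonical form, so e^{tA} = P · e^{tJ} · P⁻¹, and e^{tJ} can be computed block-by-block.

A has Jordan form
J =
  [3, 1]
  [0, 3]
(up to reordering of blocks).

Per-block formulas:
  For a 2×2 Jordan block J_2(3): exp(t · J_2(3)) = e^(3t)·(I + t·N), where N is the 2×2 nilpotent shift.

After assembling e^{tJ} and conjugating by P, we get:

e^{tA} =
  [exp(3*t), 0]
  [-t*exp(3*t), exp(3*t)]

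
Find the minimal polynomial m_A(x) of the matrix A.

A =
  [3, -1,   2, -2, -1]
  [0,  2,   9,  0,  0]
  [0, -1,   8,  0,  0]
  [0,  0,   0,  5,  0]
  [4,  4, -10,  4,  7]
x^3 - 15*x^2 + 75*x - 125

The characteristic polynomial is χ_A(x) = (x - 5)^5, so the eigenvalues are known. The minimal polynomial is
  m_A(x) = Π_λ (x − λ)^{k_λ}
where k_λ is the size of the *largest* Jordan block for λ (equivalently, the smallest k with (A − λI)^k v = 0 for every generalised eigenvector v of λ).

  λ = 5: largest Jordan block has size 3, contributing (x − 5)^3

So m_A(x) = (x - 5)^3 = x^3 - 15*x^2 + 75*x - 125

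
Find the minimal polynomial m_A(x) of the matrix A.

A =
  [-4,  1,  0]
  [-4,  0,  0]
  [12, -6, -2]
x^2 + 4*x + 4

The characteristic polynomial is χ_A(x) = (x + 2)^3, so the eigenvalues are known. The minimal polynomial is
  m_A(x) = Π_λ (x − λ)^{k_λ}
where k_λ is the size of the *largest* Jordan block for λ (equivalently, the smallest k with (A − λI)^k v = 0 for every generalised eigenvector v of λ).

  λ = -2: largest Jordan block has size 2, contributing (x + 2)^2

So m_A(x) = (x + 2)^2 = x^2 + 4*x + 4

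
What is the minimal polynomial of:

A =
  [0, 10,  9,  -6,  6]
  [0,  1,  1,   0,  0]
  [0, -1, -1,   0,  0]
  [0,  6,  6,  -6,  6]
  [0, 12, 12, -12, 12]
x^4 - 6*x^3

The characteristic polynomial is χ_A(x) = x^4*(x - 6), so the eigenvalues are known. The minimal polynomial is
  m_A(x) = Π_λ (x − λ)^{k_λ}
where k_λ is the size of the *largest* Jordan block for λ (equivalently, the smallest k with (A − λI)^k v = 0 for every generalised eigenvector v of λ).

  λ = 0: largest Jordan block has size 3, contributing (x − 0)^3
  λ = 6: largest Jordan block has size 1, contributing (x − 6)

So m_A(x) = x^3*(x - 6) = x^4 - 6*x^3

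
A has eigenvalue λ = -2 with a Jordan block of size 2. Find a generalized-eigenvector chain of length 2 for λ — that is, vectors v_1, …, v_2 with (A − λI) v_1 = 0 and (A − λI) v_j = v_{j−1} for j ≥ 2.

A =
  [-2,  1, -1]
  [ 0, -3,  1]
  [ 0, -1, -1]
A Jordan chain for λ = -2 of length 2:
v_1 = (1, -1, -1)ᵀ
v_2 = (0, 1, 0)ᵀ

Let N = A − (-2)·I. We want v_2 with N^2 v_2 = 0 but N^1 v_2 ≠ 0; then v_{j-1} := N · v_j for j = 2, …, 2.

Pick v_2 = (0, 1, 0)ᵀ.
Then v_1 = N · v_2 = (1, -1, -1)ᵀ.

Sanity check: (A − (-2)·I) v_1 = (0, 0, 0)ᵀ = 0. ✓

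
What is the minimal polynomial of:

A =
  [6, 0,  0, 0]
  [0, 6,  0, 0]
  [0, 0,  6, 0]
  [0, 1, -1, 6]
x^2 - 12*x + 36

The characteristic polynomial is χ_A(x) = (x - 6)^4, so the eigenvalues are known. The minimal polynomial is
  m_A(x) = Π_λ (x − λ)^{k_λ}
where k_λ is the size of the *largest* Jordan block for λ (equivalently, the smallest k with (A − λI)^k v = 0 for every generalised eigenvector v of λ).

  λ = 6: largest Jordan block has size 2, contributing (x − 6)^2

So m_A(x) = (x - 6)^2 = x^2 - 12*x + 36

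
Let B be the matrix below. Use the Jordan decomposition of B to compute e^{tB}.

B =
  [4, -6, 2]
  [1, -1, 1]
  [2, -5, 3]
e^{tB} =
  [t^2*exp(2*t) + 2*t*exp(2*t) + exp(2*t), -2*t^2*exp(2*t) - 6*t*exp(2*t), 2*t*exp(2*t)]
  [t^2*exp(2*t)/2 + t*exp(2*t), -t^2*exp(2*t) - 3*t*exp(2*t) + exp(2*t), t*exp(2*t)]
  [t^2*exp(2*t)/2 + 2*t*exp(2*t), -t^2*exp(2*t) - 5*t*exp(2*t), t*exp(2*t) + exp(2*t)]

Strategy: write B = P · J · P⁻¹ where J is a Jordan canonical form, so e^{tB} = P · e^{tJ} · P⁻¹, and e^{tJ} can be computed block-by-block.

B has Jordan form
J =
  [2, 1, 0]
  [0, 2, 1]
  [0, 0, 2]
(up to reordering of blocks).

Per-block formulas:
  For a 3×3 Jordan block J_3(2): exp(t · J_3(2)) = e^(2t)·(I + t·N + (t^2/2)·N^2), where N is the 3×3 nilpotent shift.

After assembling e^{tJ} and conjugating by P, we get:

e^{tB} =
  [t^2*exp(2*t) + 2*t*exp(2*t) + exp(2*t), -2*t^2*exp(2*t) - 6*t*exp(2*t), 2*t*exp(2*t)]
  [t^2*exp(2*t)/2 + t*exp(2*t), -t^2*exp(2*t) - 3*t*exp(2*t) + exp(2*t), t*exp(2*t)]
  [t^2*exp(2*t)/2 + 2*t*exp(2*t), -t^2*exp(2*t) - 5*t*exp(2*t), t*exp(2*t) + exp(2*t)]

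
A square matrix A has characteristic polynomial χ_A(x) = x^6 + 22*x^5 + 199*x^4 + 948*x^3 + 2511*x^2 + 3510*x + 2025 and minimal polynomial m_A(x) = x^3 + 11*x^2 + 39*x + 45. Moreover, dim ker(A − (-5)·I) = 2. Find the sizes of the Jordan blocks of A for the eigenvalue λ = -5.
Block sizes for λ = -5: [1, 1]

Step 1 — from the characteristic polynomial, algebraic multiplicity of λ = -5 is 2. From dim ker(A − (-5)·I) = 2, there are exactly 2 Jordan blocks for λ = -5.
Step 2 — from the minimal polynomial, the factor (x + 5) tells us the largest block for λ = -5 has size 1.
Step 3 — with total size 2, 2 blocks, and largest block 1, the block sizes (in nonincreasing order) are [1, 1].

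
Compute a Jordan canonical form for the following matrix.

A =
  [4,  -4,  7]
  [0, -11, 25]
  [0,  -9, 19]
J_3(4)

The characteristic polynomial is
  det(x·I − A) = x^3 - 12*x^2 + 48*x - 64 = (x - 4)^3

Eigenvalues and multiplicities (the geometric multiplicity of λ is n − rank(A − λI), which equals the number of Jordan blocks for λ):
  λ = 4: algebraic multiplicity = 3, geometric multiplicity = 1

Determining the block sizes for each eigenvalue:
  λ = 4: one block (gm = 1), so the single block has size am = 3 → block sizes [3]

Assembling the blocks gives a Jordan form
J =
  [4, 1, 0]
  [0, 4, 1]
  [0, 0, 4]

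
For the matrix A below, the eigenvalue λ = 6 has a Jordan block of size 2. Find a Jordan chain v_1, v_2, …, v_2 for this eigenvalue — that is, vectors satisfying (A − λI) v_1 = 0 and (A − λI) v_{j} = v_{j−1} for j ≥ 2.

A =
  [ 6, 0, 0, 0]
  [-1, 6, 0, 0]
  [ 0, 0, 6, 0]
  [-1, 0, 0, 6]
A Jordan chain for λ = 6 of length 2:
v_1 = (0, -1, 0, -1)ᵀ
v_2 = (1, 0, 0, 0)ᵀ

Let N = A − (6)·I. We want v_2 with N^2 v_2 = 0 but N^1 v_2 ≠ 0; then v_{j-1} := N · v_j for j = 2, …, 2.

Pick v_2 = (1, 0, 0, 0)ᵀ.
Then v_1 = N · v_2 = (0, -1, 0, -1)ᵀ.

Sanity check: (A − (6)·I) v_1 = (0, 0, 0, 0)ᵀ = 0. ✓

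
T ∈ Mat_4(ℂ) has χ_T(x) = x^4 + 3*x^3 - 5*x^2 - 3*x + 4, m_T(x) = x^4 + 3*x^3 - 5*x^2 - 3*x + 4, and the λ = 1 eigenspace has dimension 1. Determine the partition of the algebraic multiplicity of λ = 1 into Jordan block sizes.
Block sizes for λ = 1: [2]

Step 1 — from the characteristic polynomial, algebraic multiplicity of λ = 1 is 2. From dim ker(T − (1)·I) = 1, there are exactly 1 Jordan blocks for λ = 1.
Step 2 — from the minimal polynomial, the factor (x − 1)^2 tells us the largest block for λ = 1 has size 2.
Step 3 — with total size 2, 1 blocks, and largest block 2, the block sizes (in nonincreasing order) are [2].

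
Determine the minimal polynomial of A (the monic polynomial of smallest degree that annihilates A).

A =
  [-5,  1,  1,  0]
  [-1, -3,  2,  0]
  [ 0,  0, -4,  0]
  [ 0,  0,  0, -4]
x^3 + 12*x^2 + 48*x + 64

The characteristic polynomial is χ_A(x) = (x + 4)^4, so the eigenvalues are known. The minimal polynomial is
  m_A(x) = Π_λ (x − λ)^{k_λ}
where k_λ is the size of the *largest* Jordan block for λ (equivalently, the smallest k with (A − λI)^k v = 0 for every generalised eigenvector v of λ).

  λ = -4: largest Jordan block has size 3, contributing (x + 4)^3

So m_A(x) = (x + 4)^3 = x^3 + 12*x^2 + 48*x + 64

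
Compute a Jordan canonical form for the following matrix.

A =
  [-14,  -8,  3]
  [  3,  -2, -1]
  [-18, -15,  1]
J_3(-5)

The characteristic polynomial is
  det(x·I − A) = x^3 + 15*x^2 + 75*x + 125 = (x + 5)^3

Eigenvalues and multiplicities (the geometric multiplicity of λ is n − rank(A − λI), which equals the number of Jordan blocks for λ):
  λ = -5: algebraic multiplicity = 3, geometric multiplicity = 1

Determining the block sizes for each eigenvalue:
  λ = -5: one block (gm = 1), so the single block has size am = 3 → block sizes [3]

Assembling the blocks gives a Jordan form
J =
  [-5,  1,  0]
  [ 0, -5,  1]
  [ 0,  0, -5]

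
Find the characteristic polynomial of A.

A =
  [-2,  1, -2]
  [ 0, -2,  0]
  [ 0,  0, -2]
x^3 + 6*x^2 + 12*x + 8

Expanding det(x·I − A) (e.g. by cofactor expansion or by noting that A is similar to its Jordan form J, which has the same characteristic polynomial as A) gives
  χ_A(x) = x^3 + 6*x^2 + 12*x + 8
which factors as (x + 2)^3. The eigenvalues (with algebraic multiplicities) are λ = -2 with multiplicity 3.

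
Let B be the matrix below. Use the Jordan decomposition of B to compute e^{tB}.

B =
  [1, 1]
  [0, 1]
e^{tB} =
  [exp(t), t*exp(t)]
  [0, exp(t)]

Strategy: write B = P · J · P⁻¹ where J is a Jordan canonical form, so e^{tB} = P · e^{tJ} · P⁻¹, and e^{tJ} can be computed block-by-block.

B has Jordan form
J =
  [1, 1]
  [0, 1]
(up to reordering of blocks).

Per-block formulas:
  For a 2×2 Jordan block J_2(1): exp(t · J_2(1)) = e^(1t)·(I + t·N), where N is the 2×2 nilpotent shift.

After assembling e^{tJ} and conjugating by P, we get:

e^{tB} =
  [exp(t), t*exp(t)]
  [0, exp(t)]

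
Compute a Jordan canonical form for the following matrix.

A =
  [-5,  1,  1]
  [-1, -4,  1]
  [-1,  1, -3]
J_3(-4)

The characteristic polynomial is
  det(x·I − A) = x^3 + 12*x^2 + 48*x + 64 = (x + 4)^3

Eigenvalues and multiplicities (the geometric multiplicity of λ is n − rank(A − λI), which equals the number of Jordan blocks for λ):
  λ = -4: algebraic multiplicity = 3, geometric multiplicity = 1

Determining the block sizes for each eigenvalue:
  λ = -4: one block (gm = 1), so the single block has size am = 3 → block sizes [3]

Assembling the blocks gives a Jordan form
J =
  [-4,  1,  0]
  [ 0, -4,  1]
  [ 0,  0, -4]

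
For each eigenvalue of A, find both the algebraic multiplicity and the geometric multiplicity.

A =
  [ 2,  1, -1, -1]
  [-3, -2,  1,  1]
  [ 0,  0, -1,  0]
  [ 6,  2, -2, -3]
λ = -1: alg = 4, geom = 3

Step 1 — factor the characteristic polynomial to read off the algebraic multiplicities:
  χ_A(x) = (x + 1)^4

Step 2 — compute geometric multiplicities via the rank-nullity identity g(λ) = n − rank(A − λI):
  rank(A − (-1)·I) = 1, so dim ker(A − (-1)·I) = n − 1 = 3

Summary:
  λ = -1: algebraic multiplicity = 4, geometric multiplicity = 3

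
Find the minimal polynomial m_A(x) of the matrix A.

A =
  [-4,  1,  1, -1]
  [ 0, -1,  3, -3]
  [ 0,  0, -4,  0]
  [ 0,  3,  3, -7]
x^2 + 8*x + 16

The characteristic polynomial is χ_A(x) = (x + 4)^4, so the eigenvalues are known. The minimal polynomial is
  m_A(x) = Π_λ (x − λ)^{k_λ}
where k_λ is the size of the *largest* Jordan block for λ (equivalently, the smallest k with (A − λI)^k v = 0 for every generalised eigenvector v of λ).

  λ = -4: largest Jordan block has size 2, contributing (x + 4)^2

So m_A(x) = (x + 4)^2 = x^2 + 8*x + 16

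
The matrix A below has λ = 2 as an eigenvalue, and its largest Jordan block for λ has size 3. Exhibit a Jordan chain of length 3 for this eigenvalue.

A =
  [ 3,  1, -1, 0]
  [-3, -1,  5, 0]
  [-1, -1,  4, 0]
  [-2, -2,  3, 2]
A Jordan chain for λ = 2 of length 3:
v_1 = (-1, 1, 0, 1)ᵀ
v_2 = (1, -3, -1, -2)ᵀ
v_3 = (1, 0, 0, 0)ᵀ

Let N = A − (2)·I. We want v_3 with N^3 v_3 = 0 but N^2 v_3 ≠ 0; then v_{j-1} := N · v_j for j = 3, …, 2.

Pick v_3 = (1, 0, 0, 0)ᵀ.
Then v_2 = N · v_3 = (1, -3, -1, -2)ᵀ.
Then v_1 = N · v_2 = (-1, 1, 0, 1)ᵀ.

Sanity check: (A − (2)·I) v_1 = (0, 0, 0, 0)ᵀ = 0. ✓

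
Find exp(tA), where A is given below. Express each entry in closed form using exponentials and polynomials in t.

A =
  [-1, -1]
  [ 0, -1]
e^{tA} =
  [exp(-t), -t*exp(-t)]
  [0, exp(-t)]

Strategy: write A = P · J · P⁻¹ where J is a Jordan canonical form, so e^{tA} = P · e^{tJ} · P⁻¹, and e^{tJ} can be computed block-by-block.

A has Jordan form
J =
  [-1,  1]
  [ 0, -1]
(up to reordering of blocks).

Per-block formulas:
  For a 2×2 Jordan block J_2(-1): exp(t · J_2(-1)) = e^(-1t)·(I + t·N), where N is the 2×2 nilpotent shift.

After assembling e^{tJ} and conjugating by P, we get:

e^{tA} =
  [exp(-t), -t*exp(-t)]
  [0, exp(-t)]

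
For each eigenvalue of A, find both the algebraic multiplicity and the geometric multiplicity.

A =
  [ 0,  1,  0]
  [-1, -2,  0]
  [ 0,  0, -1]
λ = -1: alg = 3, geom = 2

Step 1 — factor the characteristic polynomial to read off the algebraic multiplicities:
  χ_A(x) = (x + 1)^3

Step 2 — compute geometric multiplicities via the rank-nullity identity g(λ) = n − rank(A − λI):
  rank(A − (-1)·I) = 1, so dim ker(A − (-1)·I) = n − 1 = 2

Summary:
  λ = -1: algebraic multiplicity = 3, geometric multiplicity = 2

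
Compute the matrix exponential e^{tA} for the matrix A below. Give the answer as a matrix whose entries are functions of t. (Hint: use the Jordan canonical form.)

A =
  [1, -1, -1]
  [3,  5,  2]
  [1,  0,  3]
e^{tA} =
  [-2*t*exp(3*t) + exp(3*t), -t*exp(3*t), -t*exp(3*t)]
  [t^2*exp(3*t) + 3*t*exp(3*t), t^2*exp(3*t)/2 + 2*t*exp(3*t) + exp(3*t), t^2*exp(3*t)/2 + 2*t*exp(3*t)]
  [-t^2*exp(3*t) + t*exp(3*t), -t^2*exp(3*t)/2, -t^2*exp(3*t)/2 + exp(3*t)]

Strategy: write A = P · J · P⁻¹ where J is a Jordan canonical form, so e^{tA} = P · e^{tJ} · P⁻¹, and e^{tJ} can be computed block-by-block.

A has Jordan form
J =
  [3, 1, 0]
  [0, 3, 1]
  [0, 0, 3]
(up to reordering of blocks).

Per-block formulas:
  For a 3×3 Jordan block J_3(3): exp(t · J_3(3)) = e^(3t)·(I + t·N + (t^2/2)·N^2), where N is the 3×3 nilpotent shift.

After assembling e^{tJ} and conjugating by P, we get:

e^{tA} =
  [-2*t*exp(3*t) + exp(3*t), -t*exp(3*t), -t*exp(3*t)]
  [t^2*exp(3*t) + 3*t*exp(3*t), t^2*exp(3*t)/2 + 2*t*exp(3*t) + exp(3*t), t^2*exp(3*t)/2 + 2*t*exp(3*t)]
  [-t^2*exp(3*t) + t*exp(3*t), -t^2*exp(3*t)/2, -t^2*exp(3*t)/2 + exp(3*t)]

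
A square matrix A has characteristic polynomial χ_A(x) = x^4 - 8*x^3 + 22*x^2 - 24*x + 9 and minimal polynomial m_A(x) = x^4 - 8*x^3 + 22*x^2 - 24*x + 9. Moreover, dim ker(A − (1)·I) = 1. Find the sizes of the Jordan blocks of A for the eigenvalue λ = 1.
Block sizes for λ = 1: [2]

Step 1 — from the characteristic polynomial, algebraic multiplicity of λ = 1 is 2. From dim ker(A − (1)·I) = 1, there are exactly 1 Jordan blocks for λ = 1.
Step 2 — from the minimal polynomial, the factor (x − 1)^2 tells us the largest block for λ = 1 has size 2.
Step 3 — with total size 2, 1 blocks, and largest block 2, the block sizes (in nonincreasing order) are [2].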